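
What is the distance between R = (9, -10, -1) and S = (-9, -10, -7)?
d = √[(-18)² + (0)² + (-6)²] = √360 = 18.97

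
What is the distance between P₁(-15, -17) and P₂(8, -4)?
Using the distance formula: d = sqrt((x₂-x₁)² + (y₂-y₁)²)
dx = 8 - (-15) = 23
dy = (-4) - (-17) = 13
d = sqrt(23² + 13²) = sqrt(529 + 169) = sqrt(698) = 26.42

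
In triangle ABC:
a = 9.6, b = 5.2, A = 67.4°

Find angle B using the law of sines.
sin(B)/b = sin(A)/a
sin(B) = b·sin(A)/a = 5.2·sin(67.4°)/9.6 = 0.500072
B = arcsin(0.500072) = 30°  (b ≤ a, so B ≤ A and the acute solution is unique)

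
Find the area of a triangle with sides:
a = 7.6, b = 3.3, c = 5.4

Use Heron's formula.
s = (a+b+c)/2 = (7.6+3.3+5.4)/2 = 8.15
A = √(s(s-a)(s-b)(s-c)) = √(8.15·0.55·4.85·2.75)
A = √59.7853 = 7.732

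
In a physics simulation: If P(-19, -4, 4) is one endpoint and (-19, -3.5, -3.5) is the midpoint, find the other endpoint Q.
Q = (2×(-19) - (-19), 2×(-3.5) - (-4), 2×(-3.5) - 4) = (-19, -3, -11)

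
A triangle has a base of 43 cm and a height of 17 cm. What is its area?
Area = (1/2) * base * height
Area = (1/2) * 43 * 17
Area = 365.50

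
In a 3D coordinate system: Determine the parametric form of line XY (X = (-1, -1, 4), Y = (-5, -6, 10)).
Direction vector d = Y - X = (-4, -5, 6)
x = -1 - 4t, y = -1 - 5t, z = 4 + 6t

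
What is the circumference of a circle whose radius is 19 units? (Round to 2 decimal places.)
Circumference = 2 * pi * r
Circumference = 2 * pi * 19
Circumference = 119.38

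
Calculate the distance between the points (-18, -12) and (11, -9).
Using the distance formula: d = sqrt((x₂-x₁)² + (y₂-y₁)²)
dx = 11 - (-18) = 29
dy = (-9) - (-12) = 3
d = sqrt(29² + 3²) = sqrt(841 + 9) = sqrt(850) = 29.15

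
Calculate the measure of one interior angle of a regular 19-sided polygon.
Interior angle of a regular n-gon = (n-2)*180/n
Interior angle = (19-2)*180/19
Interior angle = 17*180/19
Interior angle = 3060/19
Interior angle = 161.05 degrees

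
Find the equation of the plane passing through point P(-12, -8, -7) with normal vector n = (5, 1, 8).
d = n·P = (5)(-12) + (1)(-8) + (8)(-7) = -124
Plane: 5x + y + 8z = -124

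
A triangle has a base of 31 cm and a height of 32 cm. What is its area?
Area = (1/2) * base * height
Area = (1/2) * 31 * 32
Area = 496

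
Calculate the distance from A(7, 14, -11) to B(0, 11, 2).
d = √[(-7)² + (-3)² + (13)²] = √227 = 15.07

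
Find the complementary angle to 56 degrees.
Complementary angles sum to 90 degrees.
Other angle = 90 - 56
Other angle = 34 degrees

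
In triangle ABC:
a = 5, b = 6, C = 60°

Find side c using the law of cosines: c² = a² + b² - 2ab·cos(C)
c² = 5² + 6² - 2·5·6·cos(60°)
c² = 25 + 36 - 60·0.5000 = 31
c = √31 = 5.568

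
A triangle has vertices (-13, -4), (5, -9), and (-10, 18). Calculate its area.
Using the coordinate formula: Area = (1/2)|x₁(y₂-y₃) + x₂(y₃-y₁) + x₃(y₁-y₂)|
Area = (1/2)|(-13)((-9)-18) + 5(18-(-4)) + (-10)((-4)-(-9))|
Area = (1/2)|(-13)*(-27) + 5*22 + (-10)*5|
Area = (1/2)|351 + 110 + (-50)|
Area = (1/2)*411 = 205.50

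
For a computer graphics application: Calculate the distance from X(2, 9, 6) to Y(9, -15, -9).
d = √[(7)² + (-24)² + (-15)²] = √850 = 29.15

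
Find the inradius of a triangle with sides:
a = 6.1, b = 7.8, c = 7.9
s = (a+b+c)/2 = (6.1+7.8+7.9)/2 = 10.9
Area = √(s(s-a)(s-b)(s-c)) = √(10.9·4.8·3.1·3) = 22.0585
r = Area/s = 22.0585/10.9 = 2.024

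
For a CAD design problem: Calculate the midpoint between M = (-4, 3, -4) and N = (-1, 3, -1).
Midpoint = ((-4-1)/2, (3+3)/2, (-4-1)/2) = (-2.5, 3, -2.5)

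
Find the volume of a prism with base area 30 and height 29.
Volume = base area * height
Volume = 30 * 29
Volume = 870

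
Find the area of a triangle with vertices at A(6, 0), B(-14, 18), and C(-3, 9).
Using the coordinate formula: Area = (1/2)|x₁(y₂-y₃) + x₂(y₃-y₁) + x₃(y₁-y₂)|
Area = (1/2)|6(18-9) + (-14)(9-0) + (-3)(0-18)|
Area = (1/2)|6*9 + (-14)*9 + (-3)*(-18)|
Area = (1/2)|54 + (-126) + 54|
Area = (1/2)*18 = 9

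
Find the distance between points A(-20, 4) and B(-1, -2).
Using the distance formula: d = sqrt((x₂-x₁)² + (y₂-y₁)²)
dx = (-1) - (-20) = 19
dy = (-2) - 4 = -6
d = sqrt(19² + (-6)²) = sqrt(361 + 36) = sqrt(397) = 19.92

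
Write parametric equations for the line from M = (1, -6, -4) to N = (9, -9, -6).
Direction vector d = N - M = (8, -3, -2)
x = 1 + 8t, y = -6 - 3t, z = -4 - 2t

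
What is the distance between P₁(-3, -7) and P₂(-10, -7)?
Using the distance formula: d = sqrt((x₂-x₁)² + (y₂-y₁)²)
dx = (-10) - (-3) = -7
dy = (-7) - (-7) = 0
d = sqrt((-7)² + 0²) = sqrt(49 + 0) = sqrt(49) = 7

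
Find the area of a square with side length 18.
Area = s²
Area = 18²
Area = 324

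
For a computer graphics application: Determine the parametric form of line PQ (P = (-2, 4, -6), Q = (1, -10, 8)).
Direction vector d = Q - P = (3, -14, 14)
x = -2 + 3t, y = 4 - 14t, z = -6 + 14t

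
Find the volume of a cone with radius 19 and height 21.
Volume = (1/3) * pi * r² * h
Volume = (1/3) * pi * 19² * 21
Volume = (1/3) * pi * 361 * 21
Volume = (1/3) * pi * 7581
Volume = 7938.80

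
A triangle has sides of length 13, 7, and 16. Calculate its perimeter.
Perimeter = sum of all sides
Perimeter = 13 + 7 + 16
Perimeter = 36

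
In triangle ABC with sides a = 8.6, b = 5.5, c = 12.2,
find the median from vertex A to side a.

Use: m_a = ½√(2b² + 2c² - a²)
m_a = ½√(2·5.5² + 2·12.2² - 8.6²)
m_a = ½√(60.5 + 297.68 - 73.96) = ½√284.22 = 8.429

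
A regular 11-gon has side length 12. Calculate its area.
For a regular 11-gon with side length s = 12:
Apothem a = s / (2*tan(pi/11)) = 12 / (2*tan(pi/11)) ≈ 20.4341
Perimeter P = 11 * 12 = 132
Area = (1/2) * P * a = (1/2) * 132 * 20.4341 = 1348.65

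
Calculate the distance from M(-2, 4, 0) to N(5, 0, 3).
d = √[(7)² + (-4)² + (3)²] = √74 = 8.602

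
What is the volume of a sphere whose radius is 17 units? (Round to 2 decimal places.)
Volume = (4/3) * pi * r³
Volume = (4/3) * pi * 17³
Volume = (4/3) * pi * 4913
Volume = 20579.53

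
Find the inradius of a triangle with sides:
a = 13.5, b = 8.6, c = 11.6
s = (a+b+c)/2 = (13.5+8.6+11.6)/2 = 16.85
Area = √(s(s-a)(s-b)(s-c)) = √(16.85·3.35·8.25·5.25) = 49.4458
r = Area/s = 49.4458/16.85 = 2.934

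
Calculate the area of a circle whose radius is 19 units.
Area = pi * r²
Area = pi * 19²
Area = pi * 361
Area = 1134.11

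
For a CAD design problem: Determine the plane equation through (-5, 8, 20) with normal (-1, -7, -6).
d = n·P = (-1)(-5) + (-7)(8) + (-6)(20) = -171
Plane: -x - 7y - 6z = -171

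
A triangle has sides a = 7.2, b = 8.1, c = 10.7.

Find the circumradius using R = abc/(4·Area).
s = (a+b+c)/2 = 13
Area = √(s(s-a)(s-b)(s-c)) = √(13·5.8·4.9·2.3) = 29.1506
R = abc/(4·Area) = (7.2·8.1·10.7)/(4·29.1506) = 624.024/116.6024 = 5.352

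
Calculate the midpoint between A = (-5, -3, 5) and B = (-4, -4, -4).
Midpoint = ((-5-4)/2, (-3-4)/2, (5-4)/2) = (-4.5, -3.5, 0.5)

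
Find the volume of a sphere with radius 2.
Volume = (4/3) * pi * r³
Volume = (4/3) * pi * 2³
Volume = (4/3) * pi * 8
Volume = 33.51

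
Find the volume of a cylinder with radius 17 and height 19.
Volume = pi * r² * h
Volume = pi * 17² * 19
Volume = pi * 289 * 19
Volume = pi * 5491
Volume = 17250.49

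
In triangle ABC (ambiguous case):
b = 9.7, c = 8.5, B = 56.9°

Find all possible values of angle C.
sin(C)/c = sin(B)/b  →  sin(C) = c·sin(B)/b = 8.5·sin(56.9°)/9.7 = 0.734083
C₁ = arcsin(0.734083) = 47.23°,  C₂ = 180° - C₁ = 132.77°
Check C₂: A = 180° - 56.9° - 132.77° = -9.67° ≤ 0, rejected
C = 47.23° (one solution)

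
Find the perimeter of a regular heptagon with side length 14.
Perimeter = number of sides * side length
Perimeter = 7 * 14
Perimeter = 98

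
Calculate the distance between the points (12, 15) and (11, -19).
Using the distance formula: d = sqrt((x₂-x₁)² + (y₂-y₁)²)
dx = 11 - 12 = -1
dy = (-19) - 15 = -34
d = sqrt((-1)² + (-34)²) = sqrt(1 + 1156) = sqrt(1157) = 34.01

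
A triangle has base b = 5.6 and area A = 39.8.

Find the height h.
A = ½bh  →  h = 2A/b
h = 2·39.8/5.6 = 14.21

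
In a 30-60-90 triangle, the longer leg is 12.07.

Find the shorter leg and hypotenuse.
In a 30-60-90 triangle, sides are in ratio 1 : √3 : 2.
Long leg = short leg·√3  →  short leg = 12.07/√3 = 6.969
Hypotenuse = 2·(short leg) = 2·12.07/√3 = 13.94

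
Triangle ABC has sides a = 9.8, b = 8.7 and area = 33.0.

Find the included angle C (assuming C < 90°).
Area = ½ab·sin(C)  →  sin(C) = 2·Area/(ab)
sin(C) = 2·33.0/(9.8·8.7) = 0.774103
C = arcsin(0.774103) = 50.72°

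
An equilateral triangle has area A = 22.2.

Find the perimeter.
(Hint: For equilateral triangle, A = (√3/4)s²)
A = (√3/4)s²  →  s² = 4A/√3 = 4·22.2/√3 = 51.2687
s = 7.16022
Perimeter = 3s = 21.48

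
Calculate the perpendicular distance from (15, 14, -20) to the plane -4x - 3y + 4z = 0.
d = |(-4)(15) + (-3)(14) + 4(-20) - (0)| / √((-4)² + (-3)² + 4²) = 182/√41 = 28.42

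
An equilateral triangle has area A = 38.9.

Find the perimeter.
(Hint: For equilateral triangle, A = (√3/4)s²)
A = (√3/4)s²  →  s² = 4A/√3 = 4·38.9/√3 = 89.8357
s = 9.47817
Perimeter = 3s = 28.43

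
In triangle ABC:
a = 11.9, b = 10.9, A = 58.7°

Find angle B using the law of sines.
sin(B)/b = sin(A)/a
sin(B) = b·sin(A)/a = 10.9·sin(58.7°)/11.9 = 0.782656
B = arcsin(0.782656) = 51.5°  (b ≤ a, so B ≤ A and the acute solution is unique)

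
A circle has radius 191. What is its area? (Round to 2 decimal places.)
Area = pi * r²
Area = pi * 191²
Area = pi * 36481
Area = 114608.44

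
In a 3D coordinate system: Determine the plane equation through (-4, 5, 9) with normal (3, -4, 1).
d = n·P = (3)(-4) + (-4)(5) + (1)(9) = -23
Plane: 3x - 4y + z = -23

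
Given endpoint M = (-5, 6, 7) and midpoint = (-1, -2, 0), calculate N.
N = (2×(-1) - (-5), 2×(-2) - 6, 2×0 - 7) = (3, -10, -7)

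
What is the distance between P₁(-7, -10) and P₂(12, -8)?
Using the distance formula: d = sqrt((x₂-x₁)² + (y₂-y₁)²)
dx = 12 - (-7) = 19
dy = (-8) - (-10) = 2
d = sqrt(19² + 2²) = sqrt(361 + 4) = sqrt(365) = 19.10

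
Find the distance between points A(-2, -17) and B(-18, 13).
Using the distance formula: d = sqrt((x₂-x₁)² + (y₂-y₁)²)
dx = (-18) - (-2) = -16
dy = 13 - (-17) = 30
d = sqrt((-16)² + 30²) = sqrt(256 + 900) = sqrt(1156) = 34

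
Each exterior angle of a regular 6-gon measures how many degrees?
Exterior angle of a regular n-gon = 360/n
Exterior angle = 360/6
Exterior angle = 60 degrees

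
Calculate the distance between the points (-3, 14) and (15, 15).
Using the distance formula: d = sqrt((x₂-x₁)² + (y₂-y₁)²)
dx = 15 - (-3) = 18
dy = 15 - 14 = 1
d = sqrt(18² + 1²) = sqrt(324 + 1) = sqrt(325) = 18.03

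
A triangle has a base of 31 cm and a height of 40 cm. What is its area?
Area = (1/2) * base * height
Area = (1/2) * 31 * 40
Area = 620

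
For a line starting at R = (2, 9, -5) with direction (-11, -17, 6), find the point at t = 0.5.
P(0.5) = (2 + (-11)(0.5), 9 + (-17)(0.5), -5 + 6(0.5)) = (-3.5, 0.5, -2)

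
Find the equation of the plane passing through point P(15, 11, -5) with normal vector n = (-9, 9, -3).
d = n·P = (-9)(15) + (9)(11) + (-3)(-5) = -21
Plane: -9x + 9y - 3z = -21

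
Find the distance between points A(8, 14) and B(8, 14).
Using the distance formula: d = sqrt((x₂-x₁)² + (y₂-y₁)²)
dx = 8 - 8 = 0
dy = 14 - 14 = 0
d = sqrt(0² + 0²) = sqrt(0 + 0) = sqrt(0) = 0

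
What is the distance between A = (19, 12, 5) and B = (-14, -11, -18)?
d = √[(-33)² + (-23)² + (-23)²] = √2147 = 46.34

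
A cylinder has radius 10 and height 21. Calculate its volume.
Volume = pi * r² * h
Volume = pi * 10² * 21
Volume = pi * 100 * 21
Volume = pi * 2100
Volume = 6597.34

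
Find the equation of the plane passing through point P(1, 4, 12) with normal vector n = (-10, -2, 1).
d = n·P = (-10)(1) + (-2)(4) + (1)(12) = -6
Plane: -10x - 2y + z = -6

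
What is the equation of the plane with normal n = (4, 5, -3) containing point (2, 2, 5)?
d = n·P = (4)(2) + (5)(2) + (-3)(5) = 3
Plane: 4x + 5y - 3z = 3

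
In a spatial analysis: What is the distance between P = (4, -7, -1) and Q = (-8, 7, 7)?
d = √[(-12)² + (14)² + (8)²] = √404 = 20.1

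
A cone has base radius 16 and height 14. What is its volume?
Volume = (1/3) * pi * r² * h
Volume = (1/3) * pi * 16² * 14
Volume = (1/3) * pi * 256 * 14
Volume = (1/3) * pi * 3584
Volume = 3753.16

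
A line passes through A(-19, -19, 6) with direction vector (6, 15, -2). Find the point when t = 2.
P(2) = (-19 + 6(2), -19 + 15(2), 6 + (-2)(2)) = (-7, 11, 2)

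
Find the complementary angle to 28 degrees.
Complementary angles sum to 90 degrees.
Other angle = 90 - 28
Other angle = 62 degrees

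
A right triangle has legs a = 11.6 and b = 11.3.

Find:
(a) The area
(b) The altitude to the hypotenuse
(a) Area = ½ab = ½·11.6·11.3 = 65.54
(b) Hypotenuse c = √(11.6² + 11.3²) = √262.25 = 16.1941
    Area = ½·c·h_c  →  h_c = 2·Area/c = 2·65.54/16.1941 = 8.094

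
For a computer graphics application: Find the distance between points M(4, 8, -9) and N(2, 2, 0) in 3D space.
d = √[(-2)² + (-6)² + (9)²] = √121 = 11.0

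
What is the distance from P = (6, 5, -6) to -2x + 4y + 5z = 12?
d = |(-2)(6) + 4(5) + 5(-6) - (12)| / √((-2)² + 4² + 5²) = 34/√45 = 5.068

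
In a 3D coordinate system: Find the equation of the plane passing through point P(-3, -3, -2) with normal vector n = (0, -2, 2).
d = n·P = (0)(-3) + (-2)(-3) + (2)(-2) = 2
Plane: -2y + 2z = 2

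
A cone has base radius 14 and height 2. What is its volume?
Volume = (1/3) * pi * r² * h
Volume = (1/3) * pi * 14² * 2
Volume = (1/3) * pi * 196 * 2
Volume = (1/3) * pi * 392
Volume = 410.50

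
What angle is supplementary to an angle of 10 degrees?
Supplementary angles sum to 180 degrees.
Other angle = 180 - 10
Other angle = 170 degrees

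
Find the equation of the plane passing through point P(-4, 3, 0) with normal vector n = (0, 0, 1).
d = n·P = (0)(-4) + (0)(3) + (1)(0) = 0
Plane: z = 0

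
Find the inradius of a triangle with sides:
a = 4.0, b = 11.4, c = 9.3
s = (a+b+c)/2 = (4.0+11.4+9.3)/2 = 12.35
Area = √(s(s-a)(s-b)(s-c)) = √(12.35·8.35·0.95·3.05) = 17.2858
r = Area/s = 17.2858/12.35 = 1.4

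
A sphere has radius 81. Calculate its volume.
Volume = (4/3) * pi * r³
Volume = (4/3) * pi * 81³
Volume = (4/3) * pi * 531441
Volume = 2226094.86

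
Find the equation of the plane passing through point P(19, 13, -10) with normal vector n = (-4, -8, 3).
d = n·P = (-4)(19) + (-8)(13) + (3)(-10) = -210
Plane: -4x - 8y + 3z = -210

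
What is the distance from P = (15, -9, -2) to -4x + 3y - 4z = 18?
d = |(-4)(15) + 3(-9) + (-4)(-2) - (18)| / √((-4)² + 3² + (-4)²) = 97/√41 = 15.15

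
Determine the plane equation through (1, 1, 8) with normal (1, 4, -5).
d = n·P = (1)(1) + (4)(1) + (-5)(8) = -35
Plane: x + 4y - 5z = -35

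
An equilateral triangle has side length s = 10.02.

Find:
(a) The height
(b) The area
(a) Height h = s·√3/2 = 10.02·√3/2 = 8.678
(b) Area = (√3/4)·s² = (√3/4)·10.02² = (√3/4)·100.4 = 43.47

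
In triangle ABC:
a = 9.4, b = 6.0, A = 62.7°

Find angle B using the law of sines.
sin(B)/b = sin(A)/a
sin(B) = b·sin(A)/a = 6.0·sin(62.7°)/9.4 = 0.567202
B = arcsin(0.567202) = 34.56°  (b ≤ a, so B ≤ A and the acute solution is unique)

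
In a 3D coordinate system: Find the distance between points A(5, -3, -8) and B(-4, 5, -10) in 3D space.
d = √[(-9)² + (8)² + (-2)²] = √149 = 12.21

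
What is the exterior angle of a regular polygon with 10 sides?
Exterior angle of a regular n-gon = 360/n
Exterior angle = 360/10
Exterior angle = 36 degrees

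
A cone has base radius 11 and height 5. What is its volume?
Volume = (1/3) * pi * r² * h
Volume = (1/3) * pi * 11² * 5
Volume = (1/3) * pi * 121 * 5
Volume = (1/3) * pi * 605
Volume = 633.55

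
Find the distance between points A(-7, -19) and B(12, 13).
Using the distance formula: d = sqrt((x₂-x₁)² + (y₂-y₁)²)
dx = 12 - (-7) = 19
dy = 13 - (-19) = 32
d = sqrt(19² + 32²) = sqrt(361 + 1024) = sqrt(1385) = 37.22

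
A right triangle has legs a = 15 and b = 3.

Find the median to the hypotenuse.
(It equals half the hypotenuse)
Hypotenuse c = √(15² + 3²) = √234 = 15.2971
Median to hypotenuse = c/2 = 7.649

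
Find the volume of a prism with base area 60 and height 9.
Volume = base area * height
Volume = 60 * 9
Volume = 540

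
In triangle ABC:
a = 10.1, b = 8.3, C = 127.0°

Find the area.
Using A = ½ab·sin(C):
A = ½·10.1·8.3·sin(127.0°) = ½·83.83·0.798636 = 33.47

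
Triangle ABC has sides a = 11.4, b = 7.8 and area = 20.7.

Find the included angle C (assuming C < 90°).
Area = ½ab·sin(C)  →  sin(C) = 2·Area/(ab)
sin(C) = 2·20.7/(11.4·7.8) = 0.465587
C = arcsin(0.465587) = 27.75°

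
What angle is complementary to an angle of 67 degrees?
Complementary angles sum to 90 degrees.
Other angle = 90 - 67
Other angle = 23 degrees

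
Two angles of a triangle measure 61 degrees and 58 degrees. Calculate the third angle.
Sum of angles in a triangle = 180 degrees
Third angle = 180 - 61 - 58
Third angle = 61 degrees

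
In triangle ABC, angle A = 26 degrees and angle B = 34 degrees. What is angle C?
Sum of angles in a triangle = 180 degrees
Third angle = 180 - 26 - 34
Third angle = 120 degrees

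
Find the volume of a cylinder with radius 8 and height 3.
Volume = pi * r² * h
Volume = pi * 8² * 3
Volume = pi * 64 * 3
Volume = pi * 192
Volume = 603.19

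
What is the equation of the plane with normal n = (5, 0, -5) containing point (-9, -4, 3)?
d = n·P = (5)(-9) + (0)(-4) + (-5)(3) = -60
Plane: 5x - 5z = -60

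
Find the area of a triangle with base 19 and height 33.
Area = (1/2) * base * height
Area = (1/2) * 19 * 33
Area = 313.50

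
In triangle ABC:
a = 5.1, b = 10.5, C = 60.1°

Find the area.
Using A = ½ab·sin(C):
A = ½·5.1·10.5·sin(60.1°) = ½·53.55·0.866897 = 23.21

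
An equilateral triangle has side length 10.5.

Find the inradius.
For an equilateral triangle, r = s/(2√3) where s is the side.
r = 10.5/(2√3) = 10.5/3.464102 = 3.031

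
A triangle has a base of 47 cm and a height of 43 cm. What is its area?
Area = (1/2) * base * height
Area = (1/2) * 47 * 43
Area = 1010.50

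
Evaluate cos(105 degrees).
cos(105 degrees) = -0.2588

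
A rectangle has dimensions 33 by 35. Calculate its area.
Area = length * width
Area = 33 * 35
Area = 1155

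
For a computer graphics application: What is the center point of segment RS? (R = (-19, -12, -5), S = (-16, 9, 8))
Midpoint = ((-19-16)/2, (-12+9)/2, (-5+8)/2) = (-17.5, -1.5, 1.5)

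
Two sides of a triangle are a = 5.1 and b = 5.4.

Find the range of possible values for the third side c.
By the triangle inequality: |a - b| < c < a + b
|5.1 - 5.4| < c < 5.1 + 5.4
0.3 < c < 10.5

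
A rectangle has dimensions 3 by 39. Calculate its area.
Area = length * width
Area = 3 * 39
Area = 117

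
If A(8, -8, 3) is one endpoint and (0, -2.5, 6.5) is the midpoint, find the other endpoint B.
B = (2×0 - 8, 2×(-2.5) - (-8), 2×6.5 - 3) = (-8, 3, 10)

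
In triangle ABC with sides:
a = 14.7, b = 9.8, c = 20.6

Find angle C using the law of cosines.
cos(C) = (a² + b² - c²)/(2ab)
cos(C) = (14.7² + 9.8² - 20.6²)/(2·14.7·9.8) = -112.23/288.12 = -0.389525
C = arccos(-0.389525) = 112.9°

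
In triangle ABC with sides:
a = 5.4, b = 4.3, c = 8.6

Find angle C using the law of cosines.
cos(C) = (a² + b² - c²)/(2ab)
cos(C) = (5.4² + 4.3² - 8.6²)/(2·5.4·4.3) = -26.31/46.44 = -0.566537
C = arccos(-0.566537) = 124.5°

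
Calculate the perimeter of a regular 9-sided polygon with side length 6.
Perimeter = number of sides * side length
Perimeter = 9 * 6
Perimeter = 54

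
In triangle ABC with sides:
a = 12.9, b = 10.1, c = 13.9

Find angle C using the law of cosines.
cos(C) = (a² + b² - c²)/(2ab)
cos(C) = (12.9² + 10.1² - 13.9²)/(2·12.9·10.1) = 75.21/260.58 = 0.288625
C = arccos(0.288625) = 73.22°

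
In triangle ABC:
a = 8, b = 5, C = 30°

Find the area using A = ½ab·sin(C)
A = ½·8·5·sin(30°) = ½·40·0.500000 = 10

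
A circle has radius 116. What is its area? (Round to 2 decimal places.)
Area = pi * r²
Area = pi * 116²
Area = pi * 13456
Area = 42273.27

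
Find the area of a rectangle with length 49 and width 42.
Area = length * width
Area = 49 * 42
Area = 2058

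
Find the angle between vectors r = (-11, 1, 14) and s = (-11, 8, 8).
r·s = 241, |r|² = 318, |s|² = 249
cos θ = 241/√79182 ≈ 0.8565
θ ≈ 31.08°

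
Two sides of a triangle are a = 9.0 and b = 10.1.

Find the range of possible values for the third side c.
By the triangle inequality: |a - b| < c < a + b
|9.0 - 10.1| < c < 9.0 + 10.1
1.1 < c < 19.1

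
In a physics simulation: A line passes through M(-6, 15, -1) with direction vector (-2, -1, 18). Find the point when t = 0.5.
P(0.5) = (-6 + (-2)(0.5), 15 + (-1)(0.5), -1 + 18(0.5)) = (-7, 14.5, 8)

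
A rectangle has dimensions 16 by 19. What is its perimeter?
Perimeter = 2 * (length + width)
Perimeter = 2 * (16 + 19)
Perimeter = 2 * 35
Perimeter = 70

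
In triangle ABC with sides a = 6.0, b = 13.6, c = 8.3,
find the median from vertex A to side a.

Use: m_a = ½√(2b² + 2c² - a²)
m_a = ½√(2·13.6² + 2·8.3² - 6.0²)
m_a = ½√(369.92 + 137.78 - 36) = ½√471.7 = 10.86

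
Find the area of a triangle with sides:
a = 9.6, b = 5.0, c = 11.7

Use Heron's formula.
s = (a+b+c)/2 = (9.6+5.0+11.7)/2 = 13.15
A = √(s(s-a)(s-b)(s-c)) = √(13.15·3.55·8.15·1.45)
A = √551.67 = 23.49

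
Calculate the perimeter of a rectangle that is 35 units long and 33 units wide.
Perimeter = 2 * (length + width)
Perimeter = 2 * (35 + 33)
Perimeter = 2 * 68
Perimeter = 136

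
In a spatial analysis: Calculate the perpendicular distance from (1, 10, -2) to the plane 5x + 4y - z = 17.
d = |5(1) + 4(10) + (-1)(-2) - (17)| / √(5² + 4² + (-1)²) = 30/√42 = 4.629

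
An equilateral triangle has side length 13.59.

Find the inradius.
For an equilateral triangle, r = s/(2√3) where s is the side.
r = 13.59/(2√3) = 13.59/3.464102 = 3.923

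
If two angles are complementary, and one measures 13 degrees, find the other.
Complementary angles sum to 90 degrees.
Other angle = 90 - 13
Other angle = 77 degrees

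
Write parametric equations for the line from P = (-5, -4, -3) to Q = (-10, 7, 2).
Direction vector d = Q - P = (-5, 11, 5)
x = -5 - 5t, y = -4 + 11t, z = -3 + 5t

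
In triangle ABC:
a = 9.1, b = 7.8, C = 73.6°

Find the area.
Using A = ½ab·sin(C):
A = ½·9.1·7.8·sin(73.6°) = ½·70.98·0.959314 = 34.05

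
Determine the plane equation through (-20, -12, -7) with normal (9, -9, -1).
d = n·P = (9)(-20) + (-9)(-12) + (-1)(-7) = -65
Plane: 9x - 9y - z = -65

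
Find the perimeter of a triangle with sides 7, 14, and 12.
Perimeter = sum of all sides
Perimeter = 7 + 14 + 12
Perimeter = 33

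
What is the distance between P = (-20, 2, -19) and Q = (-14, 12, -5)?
d = √[(6)² + (10)² + (14)²] = √332 = 18.22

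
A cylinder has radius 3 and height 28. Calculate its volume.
Volume = pi * r² * h
Volume = pi * 3² * 28
Volume = pi * 9 * 28
Volume = pi * 252
Volume = 791.68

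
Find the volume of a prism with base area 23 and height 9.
Volume = base area * height
Volume = 23 * 9
Volume = 207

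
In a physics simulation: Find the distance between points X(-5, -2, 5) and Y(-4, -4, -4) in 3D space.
d = √[(1)² + (-2)² + (-9)²] = √86 = 9.274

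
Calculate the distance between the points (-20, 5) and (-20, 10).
Using the distance formula: d = sqrt((x₂-x₁)² + (y₂-y₁)²)
dx = (-20) - (-20) = 0
dy = 10 - 5 = 5
d = sqrt(0² + 5²) = sqrt(0 + 25) = sqrt(25) = 5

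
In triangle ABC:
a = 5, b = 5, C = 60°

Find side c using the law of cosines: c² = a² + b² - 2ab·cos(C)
c² = 5² + 5² - 2·5·5·cos(60°)
c² = 25 + 25 - 50·0.5000 = 25
c = √25 = 5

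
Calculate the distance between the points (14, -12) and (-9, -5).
Using the distance formula: d = sqrt((x₂-x₁)² + (y₂-y₁)²)
dx = (-9) - 14 = -23
dy = (-5) - (-12) = 7
d = sqrt((-23)² + 7²) = sqrt(529 + 49) = sqrt(578) = 24.04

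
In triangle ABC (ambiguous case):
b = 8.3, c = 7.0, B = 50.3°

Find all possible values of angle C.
sin(C)/c = sin(B)/b  →  sin(C) = c·sin(B)/b = 7.0·sin(50.3°)/8.3 = 0.648891
C₁ = arcsin(0.648891) = 40.46°,  C₂ = 180° - C₁ = 139.54°
Check C₂: A = 180° - 50.3° - 139.54° = -9.84° ≤ 0, rejected
C = 40.46° (one solution)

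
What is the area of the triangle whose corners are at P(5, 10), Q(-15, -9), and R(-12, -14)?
Using the coordinate formula: Area = (1/2)|x₁(y₂-y₃) + x₂(y₃-y₁) + x₃(y₁-y₂)|
Area = (1/2)|5((-9)-(-14)) + (-15)((-14)-10) + (-12)(10-(-9))|
Area = (1/2)|5*5 + (-15)*(-24) + (-12)*19|
Area = (1/2)|25 + 360 + (-228)|
Area = (1/2)*157 = 78.50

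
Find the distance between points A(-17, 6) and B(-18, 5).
Using the distance formula: d = sqrt((x₂-x₁)² + (y₂-y₁)²)
dx = (-18) - (-17) = -1
dy = 5 - 6 = -1
d = sqrt((-1)² + (-1)²) = sqrt(1 + 1) = sqrt(2) = 1.41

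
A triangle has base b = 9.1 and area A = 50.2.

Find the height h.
A = ½bh  →  h = 2A/b
h = 2·50.2/9.1 = 11.03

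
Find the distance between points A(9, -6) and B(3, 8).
Using the distance formula: d = sqrt((x₂-x₁)² + (y₂-y₁)²)
dx = 3 - 9 = -6
dy = 8 - (-6) = 14
d = sqrt((-6)² + 14²) = sqrt(36 + 196) = sqrt(232) = 15.23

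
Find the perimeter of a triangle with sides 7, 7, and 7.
Perimeter = sum of all sides
Perimeter = 7 + 7 + 7
Perimeter = 21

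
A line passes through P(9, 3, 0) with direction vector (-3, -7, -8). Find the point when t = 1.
P(1) = (9 + (-3)(1), 3 + (-7)(1), 0 + (-8)(1)) = (6, -4, -8)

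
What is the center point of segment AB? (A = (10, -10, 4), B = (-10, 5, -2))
Midpoint = ((10-10)/2, (-10+5)/2, (4-2)/2) = (0, -2.5, 1)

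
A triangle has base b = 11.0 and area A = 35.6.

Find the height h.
A = ½bh  →  h = 2A/b
h = 2·35.6/11.0 = 6.473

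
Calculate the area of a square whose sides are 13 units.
Area = s²
Area = 13²
Area = 169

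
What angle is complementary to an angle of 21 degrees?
Complementary angles sum to 90 degrees.
Other angle = 90 - 21
Other angle = 69 degrees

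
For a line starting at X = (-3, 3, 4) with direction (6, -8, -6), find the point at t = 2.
P(2) = (-3 + 6(2), 3 + (-8)(2), 4 + (-6)(2)) = (9, -13, -8)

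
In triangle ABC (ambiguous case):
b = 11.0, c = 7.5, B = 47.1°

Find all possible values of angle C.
sin(C)/c = sin(B)/b  →  sin(C) = c·sin(B)/b = 7.5·sin(47.1°)/11.0 = 0.499461
C₁ = arcsin(0.499461) = 29.96°,  C₂ = 180° - C₁ = 150.04°
Check C₂: A = 180° - 47.1° - 150.04° = -17.14° ≤ 0, rejected
C = 29.96° (one solution)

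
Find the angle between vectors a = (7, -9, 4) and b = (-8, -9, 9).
a·b = 61, |a|² = 146, |b|² = 226
cos θ = 61/√32996 ≈ 0.3358
θ ≈ 70.38°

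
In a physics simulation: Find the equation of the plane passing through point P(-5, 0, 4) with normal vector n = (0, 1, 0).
d = n·P = (0)(-5) + (1)(0) + (0)(4) = 0
Plane: y = 0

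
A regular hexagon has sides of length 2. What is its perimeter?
Perimeter = number of sides * side length
Perimeter = 6 * 2
Perimeter = 12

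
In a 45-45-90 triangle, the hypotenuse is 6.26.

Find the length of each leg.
In a 45-45-90 triangle, hypotenuse = leg·√2  →  leg = hypotenuse/√2
leg = 6.26/√2 = 4.426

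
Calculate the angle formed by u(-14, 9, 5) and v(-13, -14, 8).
u·v = 96, |u|² = 302, |v|² = 429
cos θ = 96/√129558 ≈ 0.2667
θ ≈ 74.53°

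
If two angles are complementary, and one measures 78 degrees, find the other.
Complementary angles sum to 90 degrees.
Other angle = 90 - 78
Other angle = 12 degrees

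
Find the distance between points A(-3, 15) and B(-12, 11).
Using the distance formula: d = sqrt((x₂-x₁)² + (y₂-y₁)²)
dx = (-12) - (-3) = -9
dy = 11 - 15 = -4
d = sqrt((-9)² + (-4)²) = sqrt(81 + 16) = sqrt(97) = 9.85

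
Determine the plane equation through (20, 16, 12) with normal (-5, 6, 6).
d = n·P = (-5)(20) + (6)(16) + (6)(12) = 68
Plane: -5x + 6y + 6z = 68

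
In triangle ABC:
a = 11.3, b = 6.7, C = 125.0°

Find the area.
Using A = ½ab·sin(C):
A = ½·11.3·6.7·sin(125.0°) = ½·75.71·0.819152 = 31.01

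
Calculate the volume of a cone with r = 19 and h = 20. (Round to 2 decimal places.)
Volume = (1/3) * pi * r² * h
Volume = (1/3) * pi * 19² * 20
Volume = (1/3) * pi * 361 * 20
Volume = (1/3) * pi * 7220
Volume = 7560.77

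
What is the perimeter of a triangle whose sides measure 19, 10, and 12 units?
Perimeter = sum of all sides
Perimeter = 19 + 10 + 12
Perimeter = 41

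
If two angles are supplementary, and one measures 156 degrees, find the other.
Supplementary angles sum to 180 degrees.
Other angle = 180 - 156
Other angle = 24 degrees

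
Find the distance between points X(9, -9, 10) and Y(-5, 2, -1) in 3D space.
d = √[(-14)² + (11)² + (-11)²] = √438 = 20.93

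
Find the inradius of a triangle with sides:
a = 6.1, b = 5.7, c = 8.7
s = (a+b+c)/2 = (6.1+5.7+8.7)/2 = 10.25
Area = √(s(s-a)(s-b)(s-c)) = √(10.25·4.15·4.55·1.55) = 17.3204
r = Area/s = 17.3204/10.25 = 1.69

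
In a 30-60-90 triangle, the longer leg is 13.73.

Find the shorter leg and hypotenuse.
In a 30-60-90 triangle, sides are in ratio 1 : √3 : 2.
Long leg = short leg·√3  →  short leg = 13.73/√3 = 7.927
Hypotenuse = 2·(short leg) = 2·13.73/√3 = 15.85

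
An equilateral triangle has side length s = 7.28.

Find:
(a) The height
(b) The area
(a) Height h = s·√3/2 = 7.28·√3/2 = 6.305
(b) Area = (√3/4)·s² = (√3/4)·7.28² = (√3/4)·52.9984 = 22.95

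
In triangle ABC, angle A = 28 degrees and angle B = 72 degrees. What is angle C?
Sum of angles in a triangle = 180 degrees
Third angle = 180 - 28 - 72
Third angle = 80 degrees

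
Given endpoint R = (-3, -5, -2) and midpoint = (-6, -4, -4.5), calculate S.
S = (2×(-6) - (-3), 2×(-4) - (-5), 2×(-4.5) - (-2)) = (-9, -3, -7)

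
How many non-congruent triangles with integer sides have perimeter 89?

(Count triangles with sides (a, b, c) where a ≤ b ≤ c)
With a ≤ b ≤ c and a + b + c = 89, the triangle inequality a + b > c gives c < 89/2, so c ≤ 44.
Iterate a from 1 to ⌊p/3⌋ = 29; for each a, b ranges from a to ⌊(p−a)/2⌋ with c = p − a − b, keeping only c ≥ b.
Triples: (1, 44, 44), (2, 43, 44), (3, 42, 44), …
Count = 176 triangles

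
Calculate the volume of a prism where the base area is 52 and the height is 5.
Volume = base area * height
Volume = 52 * 5
Volume = 260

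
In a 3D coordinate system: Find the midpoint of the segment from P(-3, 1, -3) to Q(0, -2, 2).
Midpoint = ((-3+0)/2, (1-2)/2, (-3+2)/2) = (-1.5, -0.5, -0.5)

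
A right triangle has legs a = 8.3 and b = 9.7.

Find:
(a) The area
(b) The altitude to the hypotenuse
(a) Area = ½ab = ½·8.3·9.7 = 40.255
(b) Hypotenuse c = √(8.3² + 9.7²) = √162.98 = 12.7664
    Area = ½·c·h_c  →  h_c = 2·Area/c = 2·40.255/12.7664 = 6.306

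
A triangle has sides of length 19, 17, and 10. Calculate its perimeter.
Perimeter = sum of all sides
Perimeter = 19 + 17 + 10
Perimeter = 46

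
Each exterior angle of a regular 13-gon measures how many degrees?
Exterior angle of a regular n-gon = 360/n
Exterior angle = 360/13
Exterior angle = 27.69 degrees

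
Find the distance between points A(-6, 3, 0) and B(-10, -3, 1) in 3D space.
d = √[(-4)² + (-6)² + (1)²] = √53 = 7.28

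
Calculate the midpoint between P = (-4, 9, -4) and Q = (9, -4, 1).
Midpoint = ((-4+9)/2, (9-4)/2, (-4+1)/2) = (2.5, 2.5, -1.5)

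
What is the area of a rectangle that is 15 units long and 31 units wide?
Area = length * width
Area = 15 * 31
Area = 465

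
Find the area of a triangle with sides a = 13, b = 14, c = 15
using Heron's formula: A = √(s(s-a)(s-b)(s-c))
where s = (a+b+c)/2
s = (13+14+15)/2 = 21
A = √(21·8·7·6) = √7056 = 84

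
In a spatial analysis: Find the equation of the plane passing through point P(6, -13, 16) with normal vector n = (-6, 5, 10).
d = n·P = (-6)(6) + (5)(-13) + (10)(16) = 59
Plane: -6x + 5y + 10z = 59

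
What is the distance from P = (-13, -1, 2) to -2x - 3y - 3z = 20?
d = |(-2)(-13) + (-3)(-1) + (-3)(2) - (20)| / √((-2)² + (-3)² + (-3)²) = 3/√22 = 0.6396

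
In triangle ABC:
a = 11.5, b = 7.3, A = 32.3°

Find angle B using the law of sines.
sin(B)/b = sin(A)/a
sin(B) = b·sin(A)/a = 7.3·sin(32.3°)/11.5 = 0.339198
B = arcsin(0.339198) = 19.83°  (b ≤ a, so B ≤ A and the acute solution is unique)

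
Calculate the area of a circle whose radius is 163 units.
Area = pi * r²
Area = pi * 163²
Area = pi * 26569
Area = 83468.98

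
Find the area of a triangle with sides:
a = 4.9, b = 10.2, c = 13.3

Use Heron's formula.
s = (a+b+c)/2 = (4.9+10.2+13.3)/2 = 14.2
A = √(s(s-a)(s-b)(s-c)) = √(14.2·9.3·4·0.9)
A = √475.416 = 21.8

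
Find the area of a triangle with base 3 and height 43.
Area = (1/2) * base * height
Area = (1/2) * 3 * 43
Area = 64.50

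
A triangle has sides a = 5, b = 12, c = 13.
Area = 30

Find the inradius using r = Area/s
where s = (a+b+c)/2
s = (5+12+13)/2 = 15
r = Area/s = 30/15 = 2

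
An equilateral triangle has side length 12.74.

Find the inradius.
For an equilateral triangle, r = s/(2√3) where s is the side.
r = 12.74/(2√3) = 12.74/3.464102 = 3.678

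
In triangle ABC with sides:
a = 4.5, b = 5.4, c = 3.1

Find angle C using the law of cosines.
cos(C) = (a² + b² - c²)/(2ab)
cos(C) = (4.5² + 5.4² - 3.1²)/(2·4.5·5.4) = 39.8/48.6 = 0.818930
C = arccos(0.818930) = 35.02°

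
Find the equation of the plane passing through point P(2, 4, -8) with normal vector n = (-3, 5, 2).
d = n·P = (-3)(2) + (5)(4) + (2)(-8) = -2
Plane: -3x + 5y + 2z = -2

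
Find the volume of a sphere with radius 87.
Volume = (4/3) * pi * r³
Volume = (4/3) * pi * 87³
Volume = (4/3) * pi * 658503
Volume = 2758330.92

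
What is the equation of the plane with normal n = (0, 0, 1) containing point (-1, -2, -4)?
d = n·P = (0)(-1) + (0)(-2) + (1)(-4) = -4
Plane: z = -4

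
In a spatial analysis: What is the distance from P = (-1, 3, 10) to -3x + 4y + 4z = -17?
d = |(-3)(-1) + 4(3) + 4(10) - (-17)| / √((-3)² + 4² + 4²) = 72/√41 = 11.24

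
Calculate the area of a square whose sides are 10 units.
Area = s²
Area = 10²
Area = 100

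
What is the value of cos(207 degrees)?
cos(207 degrees) = -0.891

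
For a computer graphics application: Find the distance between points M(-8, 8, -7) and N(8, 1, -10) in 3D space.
d = √[(16)² + (-7)² + (-3)²] = √314 = 17.72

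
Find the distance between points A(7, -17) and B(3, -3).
Using the distance formula: d = sqrt((x₂-x₁)² + (y₂-y₁)²)
dx = 3 - 7 = -4
dy = (-3) - (-17) = 14
d = sqrt((-4)² + 14²) = sqrt(16 + 196) = sqrt(212) = 14.56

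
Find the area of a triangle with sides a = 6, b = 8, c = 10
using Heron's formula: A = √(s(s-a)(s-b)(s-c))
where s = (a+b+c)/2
s = (6+8+10)/2 = 12
A = √(12·6·4·2) = √576 = 24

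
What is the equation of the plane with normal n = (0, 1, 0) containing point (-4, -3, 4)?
d = n·P = (0)(-4) + (1)(-3) + (0)(4) = -3
Plane: y = -3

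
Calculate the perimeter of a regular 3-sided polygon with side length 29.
Perimeter = number of sides * side length
Perimeter = 3 * 29
Perimeter = 87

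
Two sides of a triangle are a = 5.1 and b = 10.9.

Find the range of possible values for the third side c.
By the triangle inequality: |a - b| < c < a + b
|5.1 - 10.9| < c < 5.1 + 10.9
5.8 < c < 16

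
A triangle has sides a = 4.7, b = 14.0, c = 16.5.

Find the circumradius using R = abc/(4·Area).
s = (a+b+c)/2 = 17.6
Area = √(s(s-a)(s-b)(s-c)) = √(17.6·12.9·3.6·1.1) = 29.9846
R = abc/(4·Area) = (4.7·14.0·16.5)/(4·29.9846) = 1085.7/119.9384 = 9.052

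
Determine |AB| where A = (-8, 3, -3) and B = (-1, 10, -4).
d = √[(7)² + (7)² + (-1)²] = √99 = 9.95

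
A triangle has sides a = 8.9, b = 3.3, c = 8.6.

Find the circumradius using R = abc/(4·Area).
s = (a+b+c)/2 = 10.4
Area = √(s(s-a)(s-b)(s-c)) = √(10.4·1.5·7.1·1.8) = 14.1198
R = abc/(4·Area) = (8.9·3.3·8.6)/(4·14.1198) = 252.582/56.4792 = 4.472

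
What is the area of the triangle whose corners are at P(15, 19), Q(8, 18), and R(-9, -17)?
Using the coordinate formula: Area = (1/2)|x₁(y₂-y₃) + x₂(y₃-y₁) + x₃(y₁-y₂)|
Area = (1/2)|15(18-(-17)) + 8((-17)-19) + (-9)(19-18)|
Area = (1/2)|15*35 + 8*(-36) + (-9)*1|
Area = (1/2)|525 + (-288) + (-9)|
Area = (1/2)*228 = 114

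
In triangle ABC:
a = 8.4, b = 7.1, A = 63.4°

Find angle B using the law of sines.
sin(B)/b = sin(A)/a
sin(B) = b·sin(A)/a = 7.1·sin(63.4°)/8.4 = 0.755773
B = arcsin(0.755773) = 49.09°  (b ≤ a, so B ≤ A and the acute solution is unique)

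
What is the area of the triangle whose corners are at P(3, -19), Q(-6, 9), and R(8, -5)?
Using the coordinate formula: Area = (1/2)|x₁(y₂-y₃) + x₂(y₃-y₁) + x₃(y₁-y₂)|
Area = (1/2)|3(9-(-5)) + (-6)((-5)-(-19)) + 8((-19)-9)|
Area = (1/2)|3*14 + (-6)*14 + 8*(-28)|
Area = (1/2)|42 + (-84) + (-224)|
Area = (1/2)*266 = 133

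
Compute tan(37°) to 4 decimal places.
tan(37 degrees) = 0.7536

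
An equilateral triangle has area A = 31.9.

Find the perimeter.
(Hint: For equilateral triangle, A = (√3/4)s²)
A = (√3/4)s²  →  s² = 4A/√3 = 4·31.9/√3 = 73.6699
s = 8.58312
Perimeter = 3s = 25.75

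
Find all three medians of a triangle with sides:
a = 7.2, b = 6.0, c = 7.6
Using m_x = ½√(2y² + 2z² - x²):
m_a = ½√(2·6.0² + 2·7.6² - 7.2²) = ½√135.68 = 5.824
m_b = ½√(2·7.2² + 2·7.6² - 6.0²) = ½√183.2 = 6.768
m_c = ½√(2·7.2² + 2·6.0² - 7.6²) = ½√117.92 = 5.43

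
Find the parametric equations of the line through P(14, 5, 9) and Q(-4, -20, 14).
Direction vector d = Q - P = (-18, -25, 5)
x = 14 - 18t, y = 5 - 25t, z = 9 + 5t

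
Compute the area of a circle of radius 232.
Area = pi * r²
Area = pi * 232²
Area = pi * 53824
Area = 169093.08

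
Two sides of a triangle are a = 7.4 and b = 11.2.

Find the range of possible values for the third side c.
By the triangle inequality: |a - b| < c < a + b
|7.4 - 11.2| < c < 7.4 + 11.2
3.8 < c < 18.6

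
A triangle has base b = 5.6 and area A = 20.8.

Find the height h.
A = ½bh  →  h = 2A/b
h = 2·20.8/5.6 = 7.429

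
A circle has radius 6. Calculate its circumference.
Circumference = 2 * pi * r
Circumference = 2 * pi * 6
Circumference = 37.70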